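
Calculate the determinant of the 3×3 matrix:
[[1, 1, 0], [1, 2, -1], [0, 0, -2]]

Expansion along first row:
det = 1·det([[2,-1],[0,-2]]) - 1·det([[1,-1],[0,-2]]) + 0·det([[1,2],[0,0]])
    = 1·(2·-2 - -1·0) - 1·(1·-2 - -1·0) + 0·(1·0 - 2·0)
    = 1·-4 - 1·-2 + 0·0
    = -4 + 2 + 0 = -2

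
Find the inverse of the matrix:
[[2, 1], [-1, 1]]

For [[a,b],[c,d]], inverse = (1/det)·[[d,-b],[-c,a]]
det = (2)(1) - (1)(-1) = 2 - -1 = 3
Inverse = (1/3)·[[1, -1], [1, 2]]
= [[1/3, -1/3], [1/3, 2/3]]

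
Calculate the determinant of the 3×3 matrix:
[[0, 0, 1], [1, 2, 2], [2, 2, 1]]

Expansion along first row:
det = 0·det([[2,2],[2,1]]) - 0·det([[1,2],[2,1]]) + 1·det([[1,2],[2,2]])
    = 0·(2·1 - 2·2) - 0·(1·1 - 2·2) + 1·(1·2 - 2·2)
    = 0·-2 - 0·-3 + 1·-2
    = 0 + 0 + -2 = -2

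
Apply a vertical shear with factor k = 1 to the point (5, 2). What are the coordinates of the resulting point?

Shear matrix for vertical shear with factor k = 1:
[[1, 0], [1, 1]]
Result: (5, 2) → (5, 7)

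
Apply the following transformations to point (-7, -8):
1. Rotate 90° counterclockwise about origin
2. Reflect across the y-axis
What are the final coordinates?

Step 1: Rotate 90° → (8, -7)
Step 2: Reflect across y-axis → (-8, -7)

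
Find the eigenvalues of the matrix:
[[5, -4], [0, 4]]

Characteristic equation: det(A - λI) = 0
λ² - (trace)λ + (det) = 0
trace = 5 + 4 = 9, det = (5)(4) - (-4)(0) = 20
λ² - (9)λ + (20) = 0
λ = (9 ± √((9)² - 4·(20))) / 2 = (9 ± √1) / 2
Solving: λ = 4, 5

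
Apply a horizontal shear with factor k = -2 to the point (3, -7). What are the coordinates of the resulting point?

Shear matrix for horizontal shear with factor k = -2:
[[1, -2], [0, 1]]
Result: (3, -7) → (17, -7)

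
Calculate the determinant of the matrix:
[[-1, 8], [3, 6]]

For a 2×2 matrix [[a, b], [c, d]], det = ad - bc
det = (-1)(6) - (8)(3) = -6 - 24 = -30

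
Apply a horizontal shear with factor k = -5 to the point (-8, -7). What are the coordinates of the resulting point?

Shear matrix for horizontal shear with factor k = -5:
[[1, -5], [0, 1]]
Result: (-8, -7) → (27, -7)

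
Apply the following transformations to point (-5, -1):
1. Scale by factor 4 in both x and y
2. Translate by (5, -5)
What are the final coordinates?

Step 1: Scale (-5, -1) by 4 → (-20, -4)
Step 2: Translate by (5, -5) → (-15, -9)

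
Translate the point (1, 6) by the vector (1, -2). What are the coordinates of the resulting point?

Translation by (1, -2) (homogeneous matrix [[1, 0, 1], [0, 1, -2], [0, 0, 1]]):
x' = 1 + 1 = 2
y' = 6 + -2 = 4
Result: (2, 4)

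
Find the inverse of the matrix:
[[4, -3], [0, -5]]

For [[a,b],[c,d]], inverse = (1/det)·[[d,-b],[-c,a]]
det = (4)(-5) - (-3)(0) = -20 - 0 = -20
Inverse = (1/-20)·[[-5, 3], [0, 4]]
= [[1/4, -3/20], [0, -1/5]]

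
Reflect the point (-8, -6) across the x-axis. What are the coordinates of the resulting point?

Reflection across x-axis: (-8, -6) → (-8, 6)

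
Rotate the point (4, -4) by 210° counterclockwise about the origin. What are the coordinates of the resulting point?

Rotation matrix for 210°: [[cos 210°, -sin 210°], [sin 210°, cos 210°]] ≈ [[-0.866025, 0.500000], [-0.500000, -0.866025]]
[[-0.866025, 0.500000], [-0.500000, -0.866025]] × [4, -4]ᵀ ≈ [-5.4641, 1.4641]ᵀ
Result: (-5.4641, 1.4641)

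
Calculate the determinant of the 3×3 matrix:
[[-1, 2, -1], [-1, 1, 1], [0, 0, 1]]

Expansion along first row:
det = -1·det([[1,1],[0,1]]) - 2·det([[-1,1],[0,1]]) + -1·det([[-1,1],[0,0]])
    = -1·(1·1 - 1·0) - 2·(-1·1 - 1·0) + -1·(-1·0 - 1·0)
    = -1·1 - 2·-1 + -1·0
    = -1 + 2 + 0 = 1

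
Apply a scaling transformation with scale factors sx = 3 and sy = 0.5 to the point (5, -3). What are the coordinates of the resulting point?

Scaling matrix:
[[3, 0], [0, 0.50]]
Result: (5 × 3, -3 × 0.5) = (15, -1.5)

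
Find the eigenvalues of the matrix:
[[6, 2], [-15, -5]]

Characteristic equation: det(A - λI) = 0
λ² - (trace)λ + (det) = 0
trace = 6 + -5 = 1, det = (6)(-5) - (2)(-15) = 0
λ² - (1)λ + (0) = 0
λ = (1 ± √((1)² - 4·(0))) / 2 = (1 ± √1) / 2
Solving: λ = 0, 1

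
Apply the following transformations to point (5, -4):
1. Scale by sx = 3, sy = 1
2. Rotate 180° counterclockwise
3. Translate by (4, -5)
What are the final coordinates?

Step 1: Scale → (15, -4)
Step 2: Rotate 180° → (-15, 4)
Step 3: Translate → (-11, -1)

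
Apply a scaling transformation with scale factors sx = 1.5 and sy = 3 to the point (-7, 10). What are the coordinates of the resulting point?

Scaling matrix:
[[1.50, 0], [0, 3]]
Result: (-7 × 1.5, 10 × 3) = (-10.5, 30)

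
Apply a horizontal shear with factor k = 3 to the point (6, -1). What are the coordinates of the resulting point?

Shear matrix for horizontal shear with factor k = 3:
[[1, 3], [0, 1]]
Result: (6, -1) → (3, -1)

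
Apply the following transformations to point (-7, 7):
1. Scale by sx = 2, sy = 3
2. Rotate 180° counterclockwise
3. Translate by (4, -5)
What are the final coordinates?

Step 1: Scale → (-14, 21)
Step 2: Rotate 180° → (14, -21)
Step 3: Translate → (18, -26)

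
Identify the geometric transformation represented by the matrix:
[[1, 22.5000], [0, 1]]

This matrix represents: horizontal shear with factor 22.5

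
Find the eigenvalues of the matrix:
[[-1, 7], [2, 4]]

Characteristic equation: det(A - λI) = 0
λ² - (trace)λ + (det) = 0
trace = -1 + 4 = 3, det = (-1)(4) - (7)(2) = -18
λ² - (3)λ + (-18) = 0
λ = (3 ± √((3)² - 4·(-18))) / 2 = (3 ± √81) / 2
Solving: λ = -3, 6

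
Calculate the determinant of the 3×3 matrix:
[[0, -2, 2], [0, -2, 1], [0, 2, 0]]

Expansion along first row:
det = 0·det([[-2,1],[2,0]]) - -2·det([[0,1],[0,0]]) + 2·det([[0,-2],[0,2]])
    = 0·(-2·0 - 1·2) - -2·(0·0 - 1·0) + 2·(0·2 - -2·0)
    = 0·-2 - -2·0 + 2·0
    = 0 + 0 + 0 = 0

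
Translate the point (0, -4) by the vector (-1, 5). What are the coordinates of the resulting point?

Translation by (-1, 5) (homogeneous matrix [[1, 0, -1], [0, 1, 5], [0, 0, 1]]):
x' = 0 + -1 = -1
y' = -4 + 5 = 1
Result: (-1, 1)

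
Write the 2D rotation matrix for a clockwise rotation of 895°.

Rotation matrix formula: [[cos θ, -sin θ], [sin θ, cos θ]]
A clockwise rotation by 895° is equivalent to a counterclockwise rotation by -895°.
For θ = -895°:
cos(-895°) = -0.9962
sin(-895°) = -0.0872
Result: [[-0.9962, 0.0872], [-0.0872, -0.9962]]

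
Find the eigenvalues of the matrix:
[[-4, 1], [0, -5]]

Characteristic equation: det(A - λI) = 0
λ² - (trace)λ + (det) = 0
trace = -4 + -5 = -9, det = (-4)(-5) - (1)(0) = 20
λ² - (-9)λ + (20) = 0
λ = (-9 ± √((-9)² - 4·(20))) / 2 = (-9 ± √1) / 2
Solving: λ = -5, -4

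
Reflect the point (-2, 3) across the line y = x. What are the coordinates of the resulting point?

Reflection across line y = x: (-2, 3) → (3, -2)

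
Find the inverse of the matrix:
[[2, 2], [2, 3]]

For [[a,b],[c,d]], inverse = (1/det)·[[d,-b],[-c,a]]
det = (2)(3) - (2)(2) = 6 - 4 = 2
Inverse = (1/2)·[[3, -2], [-2, 2]]
= [[3/2, -1], [-1, 1]]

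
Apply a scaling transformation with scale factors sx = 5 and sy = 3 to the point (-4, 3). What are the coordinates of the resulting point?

Scaling matrix:
[[5, 0], [0, 3]]
Result: (-4 × 5, 3 × 3) = (-20, 9)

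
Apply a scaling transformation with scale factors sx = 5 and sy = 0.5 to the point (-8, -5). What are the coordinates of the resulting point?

Scaling matrix:
[[5, 0], [0, 0.50]]
Result: (-8 × 5, -5 × 0.5) = (-40, -2.5)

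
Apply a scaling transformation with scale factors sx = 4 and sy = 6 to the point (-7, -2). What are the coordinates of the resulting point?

Scaling matrix:
[[4, 0], [0, 6]]
Result: (-7 × 4, -2 × 6) = (-28, -12)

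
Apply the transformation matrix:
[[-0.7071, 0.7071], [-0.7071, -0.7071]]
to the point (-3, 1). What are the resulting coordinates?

Matrix multiplication:
[[-0.7071, 0.7071], [-0.7071, -0.7071]] × [-3, 1]ᵀ
= [(-0.7071)(-3) + (0.7071)(1), (-0.7071)(-3) + (-0.7071)(1)]ᵀ
= [2.8284, 1.4142]ᵀ
Result: (2.8284, 1.4142)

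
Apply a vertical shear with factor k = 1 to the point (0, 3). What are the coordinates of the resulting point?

Shear matrix for vertical shear with factor k = 1:
[[1, 0], [1, 1]]
Result: (0, 3) → (0, 3)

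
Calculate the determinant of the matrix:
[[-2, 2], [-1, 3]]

For a 2×2 matrix [[a, b], [c, d]], det = ad - bc
det = (-2)(3) - (2)(-1) = -6 - -2 = -4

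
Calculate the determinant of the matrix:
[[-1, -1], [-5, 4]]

For a 2×2 matrix [[a, b], [c, d]], det = ad - bc
det = (-1)(4) - (-1)(-5) = -4 - 5 = -9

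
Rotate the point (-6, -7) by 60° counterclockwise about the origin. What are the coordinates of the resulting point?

Rotation matrix for 60°: [[cos 60°, -sin 60°], [sin 60°, cos 60°]] ≈ [[0.500000, -0.866025], [0.866025, 0.500000]]
[[0.500000, -0.866025], [0.866025, 0.500000]] × [-6, -7]ᵀ ≈ [3.0622, -8.6962]ᵀ
Result: (3.0622, -8.6962)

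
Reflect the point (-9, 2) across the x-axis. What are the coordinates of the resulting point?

Reflection across x-axis: (-9, 2) → (-9, -2)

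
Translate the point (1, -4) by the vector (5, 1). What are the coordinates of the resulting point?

Translation by (5, 1) (homogeneous matrix [[1, 0, 5], [0, 1, 1], [0, 0, 1]]):
x' = 1 + 5 = 6
y' = -4 + 1 = -3
Result: (6, -3)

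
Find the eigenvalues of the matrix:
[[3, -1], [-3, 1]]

Characteristic equation: det(A - λI) = 0
λ² - (trace)λ + (det) = 0
trace = 3 + 1 = 4, det = (3)(1) - (-1)(-3) = 0
λ² - (4)λ + (0) = 0
λ = (4 ± √((4)² - 4·(0))) / 2 = (4 ± √16) / 2
Solving: λ = 0, 4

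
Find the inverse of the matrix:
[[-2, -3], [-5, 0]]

For [[a,b],[c,d]], inverse = (1/det)·[[d,-b],[-c,a]]
det = (-2)(0) - (-3)(-5) = 0 - 15 = -15
Inverse = (1/-15)·[[0, 3], [5, -2]]
= [[0, -1/5], [-1/3, 2/15]]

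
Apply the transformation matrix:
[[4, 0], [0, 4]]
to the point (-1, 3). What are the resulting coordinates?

Matrix multiplication:
[[4, 0], [0, 4]] × [-1, 3]ᵀ
= [(4)(-1) + (0)(3), (0)(-1) + (4)(3)]ᵀ
= [-4, 12]ᵀ
Result: (-4, 12)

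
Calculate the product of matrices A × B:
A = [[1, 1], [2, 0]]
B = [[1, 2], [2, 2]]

Matrix multiplication:
C[0][0] = 1×1 + 1×2 = 3
C[0][1] = 1×2 + 1×2 = 4
C[1][0] = 2×1 + 0×2 = 2
C[1][1] = 2×2 + 0×2 = 4
Result: [[3, 4], [2, 4]]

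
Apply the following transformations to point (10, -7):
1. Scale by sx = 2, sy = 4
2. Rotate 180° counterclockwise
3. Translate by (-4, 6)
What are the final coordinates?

Step 1: Scale → (20, -28)
Step 2: Rotate 180° → (-20, 28)
Step 3: Translate → (-24, 34)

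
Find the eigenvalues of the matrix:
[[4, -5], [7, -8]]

Characteristic equation: det(A - λI) = 0
λ² - (trace)λ + (det) = 0
trace = 4 + -8 = -4, det = (4)(-8) - (-5)(7) = 3
λ² - (-4)λ + (3) = 0
λ = (-4 ± √((-4)² - 4·(3))) / 2 = (-4 ± √4) / 2
Solving: λ = -3, -1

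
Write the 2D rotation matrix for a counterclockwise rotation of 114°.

Rotation matrix formula: [[cos θ, -sin θ], [sin θ, cos θ]]
For θ = 114°:
cos(114°) = -0.4067
sin(114°) = 0.9135
Result: [[-0.4067, -0.9135], [0.9135, -0.4067]]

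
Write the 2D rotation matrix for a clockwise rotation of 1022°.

Rotation matrix formula: [[cos θ, -sin θ], [sin θ, cos θ]]
A clockwise rotation by 1022° is equivalent to a counterclockwise rotation by -1022°.
For θ = -1022°:
cos(-1022°) = 0.5299
sin(-1022°) = 0.8480
Result: [[0.5299, -0.8480], [0.8480, 0.5299]]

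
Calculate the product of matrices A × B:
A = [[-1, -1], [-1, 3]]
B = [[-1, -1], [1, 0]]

Matrix multiplication:
C[0][0] = -1×-1 + -1×1 = 0
C[0][1] = -1×-1 + -1×0 = 1
C[1][0] = -1×-1 + 3×1 = 4
C[1][1] = -1×-1 + 3×0 = 1
Result: [[0, 1], [4, 1]]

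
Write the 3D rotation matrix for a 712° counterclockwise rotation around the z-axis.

Rotation matrix for counterclockwise 712° around z-axis:
cos(712°) = 0.9903, sin(712°) = -0.1392
Result: [[0.9903, 0.1392, 0], [-0.1392, 0.9903, 0], [0, 0, 1]]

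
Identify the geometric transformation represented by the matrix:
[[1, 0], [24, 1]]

This matrix represents: vertical shear with factor 24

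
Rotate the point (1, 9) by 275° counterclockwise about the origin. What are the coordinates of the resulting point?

Rotation matrix for 275°: [[cos 275°, -sin 275°], [sin 275°, cos 275°]] ≈ [[0.087156, 0.996195], [-0.996195, 0.087156]]
[[0.087156, 0.996195], [-0.996195, 0.087156]] × [1, 9]ᵀ ≈ [9.0529, -0.2118]ᵀ
Result: (9.0529, -0.2118)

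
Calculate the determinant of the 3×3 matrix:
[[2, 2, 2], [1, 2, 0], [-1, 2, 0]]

Expansion along first row:
det = 2·det([[2,0],[2,0]]) - 2·det([[1,0],[-1,0]]) + 2·det([[1,2],[-1,2]])
    = 2·(2·0 - 0·2) - 2·(1·0 - 0·-1) + 2·(1·2 - 2·-1)
    = 2·0 - 2·0 + 2·4
    = 0 + 0 + 8 = 8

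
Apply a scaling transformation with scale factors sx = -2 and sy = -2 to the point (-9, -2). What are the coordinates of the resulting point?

Scaling matrix:
[[-2, 0], [0, -2]]
Result: (-9 × -2, -2 × -2) = (18, 4)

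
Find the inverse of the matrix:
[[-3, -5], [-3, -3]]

For [[a,b],[c,d]], inverse = (1/det)·[[d,-b],[-c,a]]
det = (-3)(-3) - (-5)(-3) = 9 - 15 = -6
Inverse = (1/-6)·[[-3, 5], [3, -3]]
= [[1/2, -5/6], [-1/2, 1/2]]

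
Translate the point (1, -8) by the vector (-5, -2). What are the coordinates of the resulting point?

Translation by (-5, -2) (homogeneous matrix [[1, 0, -5], [0, 1, -2], [0, 0, 1]]):
x' = 1 + -5 = -4
y' = -8 + -2 = -10
Result: (-4, -10)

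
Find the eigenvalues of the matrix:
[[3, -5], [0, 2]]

Characteristic equation: det(A - λI) = 0
λ² - (trace)λ + (det) = 0
trace = 3 + 2 = 5, det = (3)(2) - (-5)(0) = 6
λ² - (5)λ + (6) = 0
λ = (5 ± √((5)² - 4·(6))) / 2 = (5 ± √1) / 2
Solving: λ = 2, 3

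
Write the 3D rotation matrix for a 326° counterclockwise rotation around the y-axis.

Rotation matrix for counterclockwise 326° around y-axis:
cos(326°) = 0.8290, sin(326°) = -0.5592
Result: [[0.8290, 0, -0.5592], [0, 1, 0], [0.5592, 0, 0.8290]]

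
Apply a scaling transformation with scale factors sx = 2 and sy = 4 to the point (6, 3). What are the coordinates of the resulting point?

Scaling matrix:
[[2, 0], [0, 4]]
Result: (6 × 2, 3 × 4) = (12, 12)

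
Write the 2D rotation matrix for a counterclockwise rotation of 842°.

Rotation matrix formula: [[cos θ, -sin θ], [sin θ, cos θ]]
For θ = 842°:
cos(842°) = -0.5299
sin(842°) = 0.8480
Result: [[-0.5299, -0.8480], [0.8480, -0.5299]]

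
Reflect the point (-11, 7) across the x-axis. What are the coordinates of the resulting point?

Reflection across x-axis: (-11, 7) → (-11, -7)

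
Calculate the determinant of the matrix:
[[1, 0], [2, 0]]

For a 2×2 matrix [[a, b], [c, d]], det = ad - bc
det = (1)(0) - (0)(2) = 0 - 0 = 0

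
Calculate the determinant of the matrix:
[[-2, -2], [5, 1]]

For a 2×2 matrix [[a, b], [c, d]], det = ad - bc
det = (-2)(1) - (-2)(5) = -2 - -10 = 8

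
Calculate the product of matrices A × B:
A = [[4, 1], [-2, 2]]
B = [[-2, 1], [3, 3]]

Matrix multiplication:
C[0][0] = 4×-2 + 1×3 = -5
C[0][1] = 4×1 + 1×3 = 7
C[1][0] = -2×-2 + 2×3 = 10
C[1][1] = -2×1 + 2×3 = 4
Result: [[-5, 7], [10, 4]]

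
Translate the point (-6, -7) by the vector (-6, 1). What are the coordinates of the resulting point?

Translation by (-6, 1) (homogeneous matrix [[1, 0, -6], [0, 1, 1], [0, 0, 1]]):
x' = -6 + -6 = -12
y' = -7 + 1 = -6
Result: (-12, -6)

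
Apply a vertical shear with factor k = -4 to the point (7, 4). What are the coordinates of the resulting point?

Shear matrix for vertical shear with factor k = -4:
[[1, 0], [-4, 1]]
Result: (7, 4) → (7, -24)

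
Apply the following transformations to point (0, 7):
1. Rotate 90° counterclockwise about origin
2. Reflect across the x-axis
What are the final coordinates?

Step 1: Rotate 90° → (-7, 0)
Step 2: Reflect across x-axis → (-7, 0)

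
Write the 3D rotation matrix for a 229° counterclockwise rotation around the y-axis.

Rotation matrix for counterclockwise 229° around y-axis:
cos(229°) = -0.6561, sin(229°) = -0.7547
Result: [[-0.6561, 0, -0.7547], [0, 1, 0], [0.7547, 0, -0.6561]]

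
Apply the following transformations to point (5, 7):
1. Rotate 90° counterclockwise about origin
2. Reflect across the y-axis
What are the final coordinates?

Step 1: Rotate 90° → (-7, 5)
Step 2: Reflect across y-axis → (7, 5)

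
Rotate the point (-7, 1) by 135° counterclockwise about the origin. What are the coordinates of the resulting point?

Rotation matrix for 135°: [[cos 135°, -sin 135°], [sin 135°, cos 135°]] ≈ [[-0.707107, -0.707107], [0.707107, -0.707107]]
[[-0.707107, -0.707107], [0.707107, -0.707107]] × [-7, 1]ᵀ ≈ [4.2426, -5.6569]ᵀ
Result: (4.2426, -5.6569)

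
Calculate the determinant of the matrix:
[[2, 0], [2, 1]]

For a 2×2 matrix [[a, b], [c, d]], det = ad - bc
det = (2)(1) - (0)(2) = 2 - 0 = 2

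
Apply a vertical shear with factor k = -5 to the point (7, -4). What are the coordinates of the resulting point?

Shear matrix for vertical shear with factor k = -5:
[[1, 0], [-5, 1]]
Result: (7, -4) → (7, -39)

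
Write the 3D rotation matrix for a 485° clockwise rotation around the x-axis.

Rotation matrix for clockwise 485° around x-axis:
A clockwise rotation by 485° is a counterclockwise rotation by -485°.
cos(-485°) = -0.5736, sin(-485°) = -0.8192
Result: [[1, 0, 0], [0, -0.5736, 0.8192], [0, -0.8192, -0.5736]]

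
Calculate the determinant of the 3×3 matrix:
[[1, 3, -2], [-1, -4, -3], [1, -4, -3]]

Expansion along first row:
det = 1·det([[-4,-3],[-4,-3]]) - 3·det([[-1,-3],[1,-3]]) + -2·det([[-1,-4],[1,-4]])
    = 1·(-4·-3 - -3·-4) - 3·(-1·-3 - -3·1) + -2·(-1·-4 - -4·1)
    = 1·0 - 3·6 + -2·8
    = 0 + -18 + -16 = -34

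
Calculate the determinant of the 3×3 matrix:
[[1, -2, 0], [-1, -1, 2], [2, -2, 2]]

Expansion along first row:
det = 1·det([[-1,2],[-2,2]]) - -2·det([[-1,2],[2,2]]) + 0·det([[-1,-1],[2,-2]])
    = 1·(-1·2 - 2·-2) - -2·(-1·2 - 2·2) + 0·(-1·-2 - -1·2)
    = 1·2 - -2·-6 + 0·4
    = 2 + -12 + 0 = -10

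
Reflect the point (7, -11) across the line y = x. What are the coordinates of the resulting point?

Reflection across line y = x: (7, -11) → (-11, 7)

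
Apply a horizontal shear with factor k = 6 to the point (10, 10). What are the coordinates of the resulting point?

Shear matrix for horizontal shear with factor k = 6:
[[1, 6], [0, 1]]
Result: (10, 10) → (70, 10)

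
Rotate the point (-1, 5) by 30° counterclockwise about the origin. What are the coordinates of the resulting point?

Rotation matrix for 30°: [[cos 30°, -sin 30°], [sin 30°, cos 30°]] ≈ [[0.866025, -0.500000], [0.500000, 0.866025]]
[[0.866025, -0.500000], [0.500000, 0.866025]] × [-1, 5]ᵀ ≈ [-3.3660, 3.8301]ᵀ
Result: (-3.3660, 3.8301)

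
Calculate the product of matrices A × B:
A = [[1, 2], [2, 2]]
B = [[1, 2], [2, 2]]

Matrix multiplication:
C[0][0] = 1×1 + 2×2 = 5
C[0][1] = 1×2 + 2×2 = 6
C[1][0] = 2×1 + 2×2 = 6
C[1][1] = 2×2 + 2×2 = 8
Result: [[5, 6], [6, 8]]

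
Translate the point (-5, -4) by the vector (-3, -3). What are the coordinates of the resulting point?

Translation by (-3, -3) (homogeneous matrix [[1, 0, -3], [0, 1, -3], [0, 0, 1]]):
x' = -5 + -3 = -8
y' = -4 + -3 = -7
Result: (-8, -7)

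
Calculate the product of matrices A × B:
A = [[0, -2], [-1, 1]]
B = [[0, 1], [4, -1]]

Matrix multiplication:
C[0][0] = 0×0 + -2×4 = -8
C[0][1] = 0×1 + -2×-1 = 2
C[1][0] = -1×0 + 1×4 = 4
C[1][1] = -1×1 + 1×-1 = -2
Result: [[-8, 2], [4, -2]]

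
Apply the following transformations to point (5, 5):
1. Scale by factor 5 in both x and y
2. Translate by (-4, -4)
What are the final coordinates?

Step 1: Scale (5, 5) by 5 → (25, 25)
Step 2: Translate by (-4, -4) → (21, 21)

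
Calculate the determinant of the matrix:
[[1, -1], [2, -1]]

For a 2×2 matrix [[a, b], [c, d]], det = ad - bc
det = (1)(-1) - (-1)(2) = -1 - -2 = 1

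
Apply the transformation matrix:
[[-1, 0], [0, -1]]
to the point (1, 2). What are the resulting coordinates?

Matrix multiplication:
[[-1, 0], [0, -1]] × [1, 2]ᵀ
= [(-1)(1) + (0)(2), (0)(1) + (-1)(2)]ᵀ
= [-1, -2]ᵀ
Result: (-1, -2)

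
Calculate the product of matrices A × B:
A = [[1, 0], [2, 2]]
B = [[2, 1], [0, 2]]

Matrix multiplication:
C[0][0] = 1×2 + 0×0 = 2
C[0][1] = 1×1 + 0×2 = 1
C[1][0] = 2×2 + 2×0 = 4
C[1][1] = 2×1 + 2×2 = 6
Result: [[2, 1], [4, 6]]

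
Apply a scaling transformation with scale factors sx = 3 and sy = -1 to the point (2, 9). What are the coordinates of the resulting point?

Scaling matrix:
[[3, 0], [0, -1]]
Result: (2 × 3, 9 × -1) = (6, -9)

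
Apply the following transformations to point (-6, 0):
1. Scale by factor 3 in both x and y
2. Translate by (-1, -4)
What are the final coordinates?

Step 1: Scale (-6, 0) by 3 → (-18, 0)
Step 2: Translate by (-1, -4) → (-19, -4)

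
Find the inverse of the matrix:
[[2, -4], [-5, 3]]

For [[a,b],[c,d]], inverse = (1/det)·[[d,-b],[-c,a]]
det = (2)(3) - (-4)(-5) = 6 - 20 = -14
Inverse = (1/-14)·[[3, 4], [5, 2]]
= [[-3/14, -2/7], [-5/14, -1/7]]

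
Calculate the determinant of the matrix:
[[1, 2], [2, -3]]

For a 2×2 matrix [[a, b], [c, d]], det = ad - bc
det = (1)(-3) - (2)(2) = -3 - 4 = -7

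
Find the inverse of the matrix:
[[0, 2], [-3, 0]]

For [[a,b],[c,d]], inverse = (1/det)·[[d,-b],[-c,a]]
det = (0)(0) - (2)(-3) = 0 - -6 = 6
Inverse = (1/6)·[[0, -2], [3, 0]]
= [[0, -1/3], [1/2, 0]]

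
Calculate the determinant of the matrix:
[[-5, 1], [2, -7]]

For a 2×2 matrix [[a, b], [c, d]], det = ad - bc
det = (-5)(-7) - (1)(2) = 35 - 2 = 33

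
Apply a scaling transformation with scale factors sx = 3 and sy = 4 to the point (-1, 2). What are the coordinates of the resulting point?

Scaling matrix:
[[3, 0], [0, 4]]
Result: (-1 × 3, 2 × 4) = (-3, 8)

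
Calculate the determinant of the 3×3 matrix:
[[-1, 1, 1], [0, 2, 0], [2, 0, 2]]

Expansion along first row:
det = -1·det([[2,0],[0,2]]) - 1·det([[0,0],[2,2]]) + 1·det([[0,2],[2,0]])
    = -1·(2·2 - 0·0) - 1·(0·2 - 0·2) + 1·(0·0 - 2·2)
    = -1·4 - 1·0 + 1·-4
    = -4 + 0 + -4 = -8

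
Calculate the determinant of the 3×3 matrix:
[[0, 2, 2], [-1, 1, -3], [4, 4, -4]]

Expansion along first row:
det = 0·det([[1,-3],[4,-4]]) - 2·det([[-1,-3],[4,-4]]) + 2·det([[-1,1],[4,4]])
    = 0·(1·-4 - -3·4) - 2·(-1·-4 - -3·4) + 2·(-1·4 - 1·4)
    = 0·8 - 2·16 + 2·-8
    = 0 + -32 + -16 = -48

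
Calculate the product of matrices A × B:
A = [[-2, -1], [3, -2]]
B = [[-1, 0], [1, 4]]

Matrix multiplication:
C[0][0] = -2×-1 + -1×1 = 1
C[0][1] = -2×0 + -1×4 = -4
C[1][0] = 3×-1 + -2×1 = -5
C[1][1] = 3×0 + -2×4 = -8
Result: [[1, -4], [-5, -8]]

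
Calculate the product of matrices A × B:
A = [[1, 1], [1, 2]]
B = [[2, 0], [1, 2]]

Matrix multiplication:
C[0][0] = 1×2 + 1×1 = 3
C[0][1] = 1×0 + 1×2 = 2
C[1][0] = 1×2 + 2×1 = 4
C[1][1] = 1×0 + 2×2 = 4
Result: [[3, 2], [4, 4]]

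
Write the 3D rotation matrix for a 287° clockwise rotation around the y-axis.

Rotation matrix for clockwise 287° around y-axis:
A clockwise rotation by 287° is a counterclockwise rotation by -287°.
cos(-287°) = 0.2924, sin(-287°) = 0.9563
Result: [[0.2924, 0, 0.9563], [0, 1, 0], [-0.9563, 0, 0.2924]]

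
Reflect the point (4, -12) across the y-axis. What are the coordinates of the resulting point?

Reflection across y-axis: (4, -12) → (-4, -12)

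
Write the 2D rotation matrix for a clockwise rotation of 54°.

Rotation matrix formula: [[cos θ, -sin θ], [sin θ, cos θ]]
A clockwise rotation by 54° is equivalent to a counterclockwise rotation by -54°.
For θ = -54°:
cos(-54°) = 0.5878
sin(-54°) = -0.8090
Result: [[0.5878, 0.8090], [-0.8090, 0.5878]]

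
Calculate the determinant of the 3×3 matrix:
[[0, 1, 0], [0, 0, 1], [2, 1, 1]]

Expansion along first row:
det = 0·det([[0,1],[1,1]]) - 1·det([[0,1],[2,1]]) + 0·det([[0,0],[2,1]])
    = 0·(0·1 - 1·1) - 1·(0·1 - 1·2) + 0·(0·1 - 0·2)
    = 0·-1 - 1·-2 + 0·0
    = 0 + 2 + 0 = 2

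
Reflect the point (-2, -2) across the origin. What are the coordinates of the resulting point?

Reflection across origin: (-2, -2) → (2, 2)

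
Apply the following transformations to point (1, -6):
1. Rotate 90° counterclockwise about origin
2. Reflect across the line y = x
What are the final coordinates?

Step 1: Rotate 90° → (6, 1)
Step 2: Reflect across line y = x → (1, 6)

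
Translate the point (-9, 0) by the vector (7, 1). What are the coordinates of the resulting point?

Translation by (7, 1) (homogeneous matrix [[1, 0, 7], [0, 1, 1], [0, 0, 1]]):
x' = -9 + 7 = -2
y' = 0 + 1 = 1
Result: (-2, 1)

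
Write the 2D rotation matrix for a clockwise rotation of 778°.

Rotation matrix formula: [[cos θ, -sin θ], [sin θ, cos θ]]
A clockwise rotation by 778° is equivalent to a counterclockwise rotation by -778°.
For θ = -778°:
cos(-778°) = 0.5299
sin(-778°) = -0.8480
Result: [[0.5299, 0.8480], [-0.8480, 0.5299]]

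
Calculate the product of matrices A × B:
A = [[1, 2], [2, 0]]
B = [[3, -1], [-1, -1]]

Matrix multiplication:
C[0][0] = 1×3 + 2×-1 = 1
C[0][1] = 1×-1 + 2×-1 = -3
C[1][0] = 2×3 + 0×-1 = 6
C[1][1] = 2×-1 + 0×-1 = -2
Result: [[1, -3], [6, -2]]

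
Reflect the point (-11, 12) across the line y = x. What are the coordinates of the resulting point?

Reflection across line y = x: (-11, 12) → (12, -11)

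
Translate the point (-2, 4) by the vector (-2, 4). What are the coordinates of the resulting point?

Translation by (-2, 4) (homogeneous matrix [[1, 0, -2], [0, 1, 4], [0, 0, 1]]):
x' = -2 + -2 = -4
y' = 4 + 4 = 8
Result: (-4, 8)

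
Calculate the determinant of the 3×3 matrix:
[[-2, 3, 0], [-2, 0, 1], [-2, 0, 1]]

Expansion along first row:
det = -2·det([[0,1],[0,1]]) - 3·det([[-2,1],[-2,1]]) + 0·det([[-2,0],[-2,0]])
    = -2·(0·1 - 1·0) - 3·(-2·1 - 1·-2) + 0·(-2·0 - 0·-2)
    = -2·0 - 3·0 + 0·0
    = 0 + 0 + 0 = 0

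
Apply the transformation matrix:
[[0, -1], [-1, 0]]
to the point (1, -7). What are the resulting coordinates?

Matrix multiplication:
[[0, -1], [-1, 0]] × [1, -7]ᵀ
= [(0)(1) + (-1)(-7), (-1)(1) + (0)(-7)]ᵀ
= [7, -1]ᵀ
Result: (7, -1)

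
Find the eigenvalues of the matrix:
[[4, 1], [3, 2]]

Characteristic equation: det(A - λI) = 0
λ² - (trace)λ + (det) = 0
trace = 4 + 2 = 6, det = (4)(2) - (1)(3) = 5
λ² - (6)λ + (5) = 0
λ = (6 ± √((6)² - 4·(5))) / 2 = (6 ± √16) / 2
Solving: λ = 1, 5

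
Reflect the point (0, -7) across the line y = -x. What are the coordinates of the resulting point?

Reflection across line y = -x: (0, -7) → (7, 0)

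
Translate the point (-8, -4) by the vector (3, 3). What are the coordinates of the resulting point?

Translation by (3, 3) (homogeneous matrix [[1, 0, 3], [0, 1, 3], [0, 0, 1]]):
x' = -8 + 3 = -5
y' = -4 + 3 = -1
Result: (-5, -1)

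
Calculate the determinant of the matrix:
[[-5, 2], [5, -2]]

For a 2×2 matrix [[a, b], [c, d]], det = ad - bc
det = (-5)(-2) - (2)(5) = 10 - 10 = 0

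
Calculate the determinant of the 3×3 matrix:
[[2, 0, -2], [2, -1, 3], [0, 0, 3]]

Expansion along first row:
det = 2·det([[-1,3],[0,3]]) - 0·det([[2,3],[0,3]]) + -2·det([[2,-1],[0,0]])
    = 2·(-1·3 - 3·0) - 0·(2·3 - 3·0) + -2·(2·0 - -1·0)
    = 2·-3 - 0·6 + -2·0
    = -6 + 0 + 0 = -6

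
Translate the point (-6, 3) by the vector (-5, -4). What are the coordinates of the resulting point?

Translation by (-5, -4) (homogeneous matrix [[1, 0, -5], [0, 1, -4], [0, 0, 1]]):
x' = -6 + -5 = -11
y' = 3 + -4 = -1
Result: (-11, -1)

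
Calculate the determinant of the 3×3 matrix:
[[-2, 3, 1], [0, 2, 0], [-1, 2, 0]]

Expansion along first row:
det = -2·det([[2,0],[2,0]]) - 3·det([[0,0],[-1,0]]) + 1·det([[0,2],[-1,2]])
    = -2·(2·0 - 0·2) - 3·(0·0 - 0·-1) + 1·(0·2 - 2·-1)
    = -2·0 - 3·0 + 1·2
    = 0 + 0 + 2 = 2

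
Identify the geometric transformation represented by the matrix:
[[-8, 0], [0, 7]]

This matrix represents: non-uniform scaling by sx = -8, sy = 7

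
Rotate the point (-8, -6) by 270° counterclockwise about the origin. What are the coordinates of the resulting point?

Rotation matrix for 270°: [[cos 270°, -sin 270°], [sin 270°, cos 270°]] = [[0, 1], [-1, 0]]
[[0, 1], [-1, 0]] × [-8, -6]ᵀ = [-6, 8]ᵀ
Result: (-6, 8)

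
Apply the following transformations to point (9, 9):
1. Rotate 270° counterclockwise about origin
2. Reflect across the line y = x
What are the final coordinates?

Step 1: Rotate 270° → (9, -9)
Step 2: Reflect across line y = x → (-9, 9)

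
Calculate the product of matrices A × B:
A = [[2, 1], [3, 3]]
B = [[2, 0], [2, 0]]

Matrix multiplication:
C[0][0] = 2×2 + 1×2 = 6
C[0][1] = 2×0 + 1×0 = 0
C[1][0] = 3×2 + 3×2 = 12
C[1][1] = 3×0 + 3×0 = 0
Result: [[6, 0], [12, 0]]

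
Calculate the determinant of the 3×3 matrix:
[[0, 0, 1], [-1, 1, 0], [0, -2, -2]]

Expansion along first row:
det = 0·det([[1,0],[-2,-2]]) - 0·det([[-1,0],[0,-2]]) + 1·det([[-1,1],[0,-2]])
    = 0·(1·-2 - 0·-2) - 0·(-1·-2 - 0·0) + 1·(-1·-2 - 1·0)
    = 0·-2 - 0·2 + 1·2
    = 0 + 0 + 2 = 2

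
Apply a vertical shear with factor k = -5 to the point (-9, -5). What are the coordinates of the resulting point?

Shear matrix for vertical shear with factor k = -5:
[[1, 0], [-5, 1]]
Result: (-9, -5) → (-9, 40)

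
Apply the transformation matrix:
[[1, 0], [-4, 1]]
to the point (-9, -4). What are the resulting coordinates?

Matrix multiplication:
[[1, 0], [-4, 1]] × [-9, -4]ᵀ
= [(1)(-9) + (0)(-4), (-4)(-9) + (1)(-4)]ᵀ
= [-9, 32]ᵀ
Result: (-9, 32)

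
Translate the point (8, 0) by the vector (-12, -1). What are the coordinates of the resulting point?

Translation by (-12, -1) (homogeneous matrix [[1, 0, -12], [0, 1, -1], [0, 0, 1]]):
x' = 8 + -12 = -4
y' = 0 + -1 = -1
Result: (-4, -1)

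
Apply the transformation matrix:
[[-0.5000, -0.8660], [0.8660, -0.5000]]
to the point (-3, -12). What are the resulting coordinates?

Matrix multiplication:
[[-0.5000, -0.8660], [0.8660, -0.5000]] × [-3, -12]ᵀ
= [(-0.5000)(-3) + (-0.8660)(-12), (0.8660)(-3) + (-0.5000)(-12)]ᵀ
= [11.8920, 3.4020]ᵀ
Result: (11.8920, 3.4020)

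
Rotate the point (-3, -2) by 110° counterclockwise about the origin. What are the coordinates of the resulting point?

Rotation matrix for 110°: [[cos 110°, -sin 110°], [sin 110°, cos 110°]] ≈ [[-0.342020, -0.939693], [0.939693, -0.342020]]
[[-0.342020, -0.939693], [0.939693, -0.342020]] × [-3, -2]ᵀ ≈ [2.9054, -2.1350]ᵀ
Result: (2.9054, -2.1350)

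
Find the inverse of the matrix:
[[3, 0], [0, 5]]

For [[a,b],[c,d]], inverse = (1/det)·[[d,-b],[-c,a]]
det = (3)(5) - (0)(0) = 15 - 0 = 15
Inverse = (1/15)·[[5, 0], [0, 3]]
= [[1/3, 0], [0, 1/5]]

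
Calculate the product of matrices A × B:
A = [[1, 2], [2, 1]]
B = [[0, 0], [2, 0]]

Matrix multiplication:
C[0][0] = 1×0 + 2×2 = 4
C[0][1] = 1×0 + 2×0 = 0
C[1][0] = 2×0 + 1×2 = 2
C[1][1] = 2×0 + 1×0 = 0
Result: [[4, 0], [2, 0]]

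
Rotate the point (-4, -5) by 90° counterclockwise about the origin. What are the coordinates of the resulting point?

Rotation matrix for 90°: [[cos 90°, -sin 90°], [sin 90°, cos 90°]] = [[0, -1], [1, 0]]
[[0, -1], [1, 0]] × [-4, -5]ᵀ = [5, -4]ᵀ
Result: (5, -4)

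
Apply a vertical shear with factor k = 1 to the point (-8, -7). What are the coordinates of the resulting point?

Shear matrix for vertical shear with factor k = 1:
[[1, 0], [1, 1]]
Result: (-8, -7) → (-8, -15)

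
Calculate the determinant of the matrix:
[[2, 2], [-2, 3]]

For a 2×2 matrix [[a, b], [c, d]], det = ad - bc
det = (2)(3) - (2)(-2) = 6 - -4 = 10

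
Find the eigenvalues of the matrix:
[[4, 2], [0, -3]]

Characteristic equation: det(A - λI) = 0
λ² - (trace)λ + (det) = 0
trace = 4 + -3 = 1, det = (4)(-3) - (2)(0) = -12
λ² - (1)λ + (-12) = 0
λ = (1 ± √((1)² - 4·(-12))) / 2 = (1 ± √49) / 2
Solving: λ = -3, 4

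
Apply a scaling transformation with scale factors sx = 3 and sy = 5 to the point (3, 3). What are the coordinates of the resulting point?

Scaling matrix:
[[3, 0], [0, 5]]
Result: (3 × 3, 3 × 5) = (9, 15)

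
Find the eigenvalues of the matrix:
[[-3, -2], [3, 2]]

Characteristic equation: det(A - λI) = 0
λ² - (trace)λ + (det) = 0
trace = -3 + 2 = -1, det = (-3)(2) - (-2)(3) = 0
λ² - (-1)λ + (0) = 0
λ = (-1 ± √((-1)² - 4·(0))) / 2 = (-1 ± √1) / 2
Solving: λ = -1, 0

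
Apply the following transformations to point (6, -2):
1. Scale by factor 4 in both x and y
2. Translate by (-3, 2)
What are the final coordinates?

Step 1: Scale (6, -2) by 4 → (24, -8)
Step 2: Translate by (-3, 2) → (21, -6)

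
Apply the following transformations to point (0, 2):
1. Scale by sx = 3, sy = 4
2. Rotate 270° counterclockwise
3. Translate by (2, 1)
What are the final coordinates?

Step 1: Scale → (0, 8)
Step 2: Rotate 270° → (8, 0)
Step 3: Translate → (10, 1)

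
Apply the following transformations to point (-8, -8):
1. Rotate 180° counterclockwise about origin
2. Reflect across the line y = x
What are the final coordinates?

Step 1: Rotate 180° → (8, 8)
Step 2: Reflect across line y = x → (8, 8)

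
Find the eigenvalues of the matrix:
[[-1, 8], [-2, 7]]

Characteristic equation: det(A - λI) = 0
λ² - (trace)λ + (det) = 0
trace = -1 + 7 = 6, det = (-1)(7) - (8)(-2) = 9
λ² - (6)λ + (9) = 0
λ = (6 ± √((6)² - 4·(9))) / 2 = (6 ± √0) / 2
Solving: λ = 3, 3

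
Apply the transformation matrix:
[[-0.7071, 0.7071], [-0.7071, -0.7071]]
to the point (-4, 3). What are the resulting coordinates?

Matrix multiplication:
[[-0.7071, 0.7071], [-0.7071, -0.7071]] × [-4, 3]ᵀ
= [(-0.7071)(-4) + (0.7071)(3), (-0.7071)(-4) + (-0.7071)(3)]ᵀ
= [4.9497, 0.7071]ᵀ
Result: (4.9497, 0.7071)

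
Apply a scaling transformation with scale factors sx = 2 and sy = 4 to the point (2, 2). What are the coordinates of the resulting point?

Scaling matrix:
[[2, 0], [0, 4]]
Result: (2 × 2, 2 × 4) = (4, 8)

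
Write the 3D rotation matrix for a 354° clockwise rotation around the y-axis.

Rotation matrix for clockwise 354° around y-axis:
A clockwise rotation by 354° is a counterclockwise rotation by -354°.
cos(-354°) = 0.9945, sin(-354°) = 0.1045
Result: [[0.9945, 0, 0.1045], [0, 1, 0], [-0.1045, 0, 0.9945]]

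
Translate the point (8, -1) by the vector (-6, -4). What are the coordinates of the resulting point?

Translation by (-6, -4) (homogeneous matrix [[1, 0, -6], [0, 1, -4], [0, 0, 1]]):
x' = 8 + -6 = 2
y' = -1 + -4 = -5
Result: (2, -5)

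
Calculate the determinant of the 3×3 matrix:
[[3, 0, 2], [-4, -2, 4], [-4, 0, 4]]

Expansion along first row:
det = 3·det([[-2,4],[0,4]]) - 0·det([[-4,4],[-4,4]]) + 2·det([[-4,-2],[-4,0]])
    = 3·(-2·4 - 4·0) - 0·(-4·4 - 4·-4) + 2·(-4·0 - -2·-4)
    = 3·-8 - 0·0 + 2·-8
    = -24 + 0 + -16 = -40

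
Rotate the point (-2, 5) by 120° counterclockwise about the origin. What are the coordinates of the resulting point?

Rotation matrix for 120°: [[cos 120°, -sin 120°], [sin 120°, cos 120°]] ≈ [[-0.500000, -0.866025], [0.866025, -0.500000]]
[[-0.500000, -0.866025], [0.866025, -0.500000]] × [-2, 5]ᵀ ≈ [-3.3301, -4.2321]ᵀ
Result: (-3.3301, -4.2321)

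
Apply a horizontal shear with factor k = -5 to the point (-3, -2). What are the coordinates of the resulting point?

Shear matrix for horizontal shear with factor k = -5:
[[1, -5], [0, 1]]
Result: (-3, -2) → (7, -2)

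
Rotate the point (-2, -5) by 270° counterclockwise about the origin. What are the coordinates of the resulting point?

Rotation matrix for 270°: [[cos 270°, -sin 270°], [sin 270°, cos 270°]] = [[0, 1], [-1, 0]]
[[0, 1], [-1, 0]] × [-2, -5]ᵀ = [-5, 2]ᵀ
Result: (-5, 2)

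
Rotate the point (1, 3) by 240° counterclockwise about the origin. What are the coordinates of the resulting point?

Rotation matrix for 240°: [[cos 240°, -sin 240°], [sin 240°, cos 240°]] ≈ [[-0.500000, 0.866025], [-0.866025, -0.500000]]
[[-0.500000, 0.866025], [-0.866025, -0.500000]] × [1, 3]ᵀ ≈ [2.0981, -2.3660]ᵀ
Result: (2.0981, -2.3660)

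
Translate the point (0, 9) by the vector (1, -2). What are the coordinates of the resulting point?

Translation by (1, -2) (homogeneous matrix [[1, 0, 1], [0, 1, -2], [0, 0, 1]]):
x' = 0 + 1 = 1
y' = 9 + -2 = 7
Result: (1, 7)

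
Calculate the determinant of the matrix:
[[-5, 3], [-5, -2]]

For a 2×2 matrix [[a, b], [c, d]], det = ad - bc
det = (-5)(-2) - (3)(-5) = 10 - -15 = 25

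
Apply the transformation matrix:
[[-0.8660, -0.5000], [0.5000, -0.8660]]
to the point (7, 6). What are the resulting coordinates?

Matrix multiplication:
[[-0.8660, -0.5000], [0.5000, -0.8660]] × [7, 6]ᵀ
= [(-0.8660)(7) + (-0.5000)(6), (0.5000)(7) + (-0.8660)(6)]ᵀ
= [-9.0620, -1.6960]ᵀ
Result: (-9.0620, -1.6960)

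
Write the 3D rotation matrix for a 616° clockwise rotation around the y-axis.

Rotation matrix for clockwise 616° around y-axis:
A clockwise rotation by 616° is a counterclockwise rotation by -616°.
cos(-616°) = -0.2419, sin(-616°) = 0.9703
Result: [[-0.2419, 0, 0.9703], [0, 1, 0], [-0.9703, 0, -0.2419]]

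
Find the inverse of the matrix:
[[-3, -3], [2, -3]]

For [[a,b],[c,d]], inverse = (1/det)·[[d,-b],[-c,a]]
det = (-3)(-3) - (-3)(2) = 9 - -6 = 15
Inverse = (1/15)·[[-3, 3], [-2, -3]]
= [[-1/5, 1/5], [-2/15, -1/5]]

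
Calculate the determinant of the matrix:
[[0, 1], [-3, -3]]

For a 2×2 matrix [[a, b], [c, d]], det = ad - bc
det = (0)(-3) - (1)(-3) = 0 - -3 = 3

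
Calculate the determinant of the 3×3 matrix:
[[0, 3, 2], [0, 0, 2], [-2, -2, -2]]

Expansion along first row:
det = 0·det([[0,2],[-2,-2]]) - 3·det([[0,2],[-2,-2]]) + 2·det([[0,0],[-2,-2]])
    = 0·(0·-2 - 2·-2) - 3·(0·-2 - 2·-2) + 2·(0·-2 - 0·-2)
    = 0·4 - 3·4 + 2·0
    = 0 + -12 + 0 = -12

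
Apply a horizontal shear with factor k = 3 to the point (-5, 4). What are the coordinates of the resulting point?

Shear matrix for horizontal shear with factor k = 3:
[[1, 3], [0, 1]]
Result: (-5, 4) → (7, 4)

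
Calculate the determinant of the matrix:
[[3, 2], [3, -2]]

For a 2×2 matrix [[a, b], [c, d]], det = ad - bc
det = (3)(-2) - (2)(3) = -6 - 6 = -12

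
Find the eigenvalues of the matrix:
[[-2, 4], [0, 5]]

Characteristic equation: det(A - λI) = 0
λ² - (trace)λ + (det) = 0
trace = -2 + 5 = 3, det = (-2)(5) - (4)(0) = -10
λ² - (3)λ + (-10) = 0
λ = (3 ± √((3)² - 4·(-10))) / 2 = (3 ± √49) / 2
Solving: λ = -2, 5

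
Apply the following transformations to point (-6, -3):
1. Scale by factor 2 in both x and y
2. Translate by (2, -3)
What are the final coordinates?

Step 1: Scale (-6, -3) by 2 → (-12, -6)
Step 2: Translate by (2, -3) → (-10, -9)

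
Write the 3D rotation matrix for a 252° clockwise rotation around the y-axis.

Rotation matrix for clockwise 252° around y-axis:
A clockwise rotation by 252° is a counterclockwise rotation by -252°.
cos(-252°) = -0.3090, sin(-252°) = 0.9511
Result: [[-0.3090, 0, 0.9511], [0, 1, 0], [-0.9511, 0, -0.3090]]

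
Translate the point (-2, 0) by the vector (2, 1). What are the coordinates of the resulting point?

Translation by (2, 1) (homogeneous matrix [[1, 0, 2], [0, 1, 1], [0, 0, 1]]):
x' = -2 + 2 = 0
y' = 0 + 1 = 1
Result: (0, 1)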